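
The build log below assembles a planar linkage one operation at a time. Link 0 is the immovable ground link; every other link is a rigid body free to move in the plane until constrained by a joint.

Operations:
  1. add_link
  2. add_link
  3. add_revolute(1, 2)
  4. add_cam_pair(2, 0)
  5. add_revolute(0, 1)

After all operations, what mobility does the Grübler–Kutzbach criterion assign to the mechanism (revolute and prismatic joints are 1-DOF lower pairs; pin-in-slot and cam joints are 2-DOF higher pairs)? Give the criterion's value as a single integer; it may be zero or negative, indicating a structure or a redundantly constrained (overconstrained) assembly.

L=1 J1=0 J2=0
add link → L=2 J1=0 J2=0
add link → L=3 J1=0 J2=0
R@1,2 dof=1 J1 → L=3 J1=1 J2=0
C@2,0 dof=2 J2 → L=3 J1=1 J2=1
R@0,1 dof=1 J1 → L=3 J1=2 J2=1
M=3(L−1)−2J1−J2=3·2−2·2−1=1

M = 1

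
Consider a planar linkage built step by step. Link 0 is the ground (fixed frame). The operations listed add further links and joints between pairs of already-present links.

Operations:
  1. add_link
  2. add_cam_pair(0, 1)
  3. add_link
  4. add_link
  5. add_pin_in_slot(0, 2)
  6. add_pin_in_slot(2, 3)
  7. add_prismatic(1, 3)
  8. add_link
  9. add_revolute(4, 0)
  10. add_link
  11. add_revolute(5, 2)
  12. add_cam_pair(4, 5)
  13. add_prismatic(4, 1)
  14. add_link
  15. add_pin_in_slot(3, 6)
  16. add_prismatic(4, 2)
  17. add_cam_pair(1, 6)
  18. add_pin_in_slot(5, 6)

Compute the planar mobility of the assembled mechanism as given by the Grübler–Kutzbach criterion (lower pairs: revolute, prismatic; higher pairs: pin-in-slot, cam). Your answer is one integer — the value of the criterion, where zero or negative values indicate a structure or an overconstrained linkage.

[1;0;0] (link 0 is ground)
L+ [2;0;0]
C(0,1)∈J2 [2;0;1]
L+ [3;0;1]
L+ [4;0;1]
PS(0,2)∈J2 [4;0;2]
PS(2,3)∈J2 [4;0;3]
P(1,3)∈J1 [4;1;3]
L+ [5;1;3]
R(4,0)∈J1 [5;2;3]
L+ [6;2;3]
R(5,2)∈J1 [6;3;3]
C(4,5)∈J2 [6;3;4]
P(4,1)∈J1 [6;4;4]
L+ [7;4;4]
PS(3,6)∈J2 [7;4;5]
P(4,2)∈J1 [7;5;5]
C(1,6)∈J2 [7;5;6]
PS(5,6)∈J2 [7;5;7]
mobility = 18 − 10 − 7 = 1

M = 1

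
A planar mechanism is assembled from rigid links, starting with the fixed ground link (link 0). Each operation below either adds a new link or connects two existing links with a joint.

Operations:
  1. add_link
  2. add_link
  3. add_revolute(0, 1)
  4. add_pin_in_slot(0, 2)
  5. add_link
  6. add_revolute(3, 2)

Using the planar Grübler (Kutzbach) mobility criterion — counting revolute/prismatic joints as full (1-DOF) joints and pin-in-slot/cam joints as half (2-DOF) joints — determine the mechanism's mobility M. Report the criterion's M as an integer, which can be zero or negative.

(L,J1,J2)=(1,0,0); link0 fixed
link1: (2,0,0)
link2: (3,0,0)
R 0-1 [J1]: (3,1,0)
PS 0-2 [J2]: (3,1,1)
link3: (4,1,1)
R 3-2 [J1]: (4,2,1)
Grübler: 3·3 − 2·2 − 1 = 4

M = 4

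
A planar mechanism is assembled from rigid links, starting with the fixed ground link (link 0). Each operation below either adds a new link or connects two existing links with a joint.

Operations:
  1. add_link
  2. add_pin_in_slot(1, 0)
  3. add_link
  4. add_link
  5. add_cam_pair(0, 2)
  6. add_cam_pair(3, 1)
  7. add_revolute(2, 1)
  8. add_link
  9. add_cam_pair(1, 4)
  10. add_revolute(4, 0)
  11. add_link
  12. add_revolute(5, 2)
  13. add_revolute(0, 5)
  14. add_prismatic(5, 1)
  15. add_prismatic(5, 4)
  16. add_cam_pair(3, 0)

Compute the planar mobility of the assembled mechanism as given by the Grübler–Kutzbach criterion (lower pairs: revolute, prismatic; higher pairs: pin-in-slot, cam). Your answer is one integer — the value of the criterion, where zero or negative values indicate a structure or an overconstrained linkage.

ground; <1,0,0>
#1 <2,0,0>
PS:1↔0 J2 <2,0,1>
#2 <3,0,1>
#3 <4,0,1>
C:0↔2 J2 <4,0,2>
C:3↔1 J2 <4,0,3>
R:2↔1 J1 <4,1,3>
#4 <5,1,3>
C:1↔4 J2 <5,1,4>
R:4↔0 J1 <5,2,4>
#5 <6,2,4>
R:5↔2 J1 <6,3,4>
R:0↔5 J1 <6,4,4>
P:5↔1 J1 <6,5,4>
P:5↔4 J1 <6,6,4>
C:3↔0 J2 <6,6,5>
3×5 − 2×6 − 1×5 = -2

M = -2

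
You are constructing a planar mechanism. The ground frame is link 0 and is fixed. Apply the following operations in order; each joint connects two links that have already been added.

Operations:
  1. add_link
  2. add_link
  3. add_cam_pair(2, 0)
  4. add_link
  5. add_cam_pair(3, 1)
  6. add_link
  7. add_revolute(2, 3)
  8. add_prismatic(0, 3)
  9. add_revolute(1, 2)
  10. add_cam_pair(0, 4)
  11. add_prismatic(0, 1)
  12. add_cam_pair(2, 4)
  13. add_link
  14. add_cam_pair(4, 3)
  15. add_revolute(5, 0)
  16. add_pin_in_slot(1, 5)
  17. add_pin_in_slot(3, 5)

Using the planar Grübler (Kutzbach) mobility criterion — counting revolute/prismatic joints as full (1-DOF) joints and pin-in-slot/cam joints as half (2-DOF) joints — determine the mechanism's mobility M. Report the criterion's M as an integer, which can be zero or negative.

[1;0;0] (link 0 is ground)
L+ [2;0;0]
L+ [3;0;0]
C(2,0)∈J2 [3;0;1]
L+ [4;0;1]
C(3,1)∈J2 [4;0;2]
L+ [5;0;2]
R(2,3)∈J1 [5;1;2]
P(0,3)∈J1 [5;2;2]
R(1,2)∈J1 [5;3;2]
C(0,4)∈J2 [5;3;3]
P(0,1)∈J1 [5;4;3]
C(2,4)∈J2 [5;4;4]
L+ [6;4;4]
C(4,3)∈J2 [6;4;5]
R(5,0)∈J1 [6;5;5]
PS(1,5)∈J2 [6;5;6]
PS(3,5)∈J2 [6;5;7]
mobility = 15 − 10 − 7 = -2

M = -2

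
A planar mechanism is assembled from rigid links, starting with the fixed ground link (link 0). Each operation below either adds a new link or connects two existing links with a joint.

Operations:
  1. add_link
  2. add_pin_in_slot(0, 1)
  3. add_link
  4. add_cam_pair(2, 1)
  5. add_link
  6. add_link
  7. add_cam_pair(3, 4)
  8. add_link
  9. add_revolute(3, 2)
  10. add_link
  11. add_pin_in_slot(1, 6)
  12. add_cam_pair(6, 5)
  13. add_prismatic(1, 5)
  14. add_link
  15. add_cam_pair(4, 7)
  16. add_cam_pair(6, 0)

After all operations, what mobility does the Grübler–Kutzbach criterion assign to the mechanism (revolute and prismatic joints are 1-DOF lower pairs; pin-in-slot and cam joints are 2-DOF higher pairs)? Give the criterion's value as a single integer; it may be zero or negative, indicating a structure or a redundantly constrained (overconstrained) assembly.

ground; <1,0,0>
#1 <2,0,0>
PS:0↔1 J2 <2,0,1>
#2 <3,0,1>
C:2↔1 J2 <3,0,2>
#3 <4,0,2>
#4 <5,0,2>
C:3↔4 J2 <5,0,3>
#5 <6,0,3>
R:3↔2 J1 <6,1,3>
#6 <7,1,3>
PS:1↔6 J2 <7,1,4>
C:6↔5 J2 <7,1,5>
P:1↔5 J1 <7,2,5>
#7 <8,2,5>
C:4↔7 J2 <8,2,6>
C:6↔0 J2 <8,2,7>
3×7 − 2×2 − 1×7 = 10

M = 10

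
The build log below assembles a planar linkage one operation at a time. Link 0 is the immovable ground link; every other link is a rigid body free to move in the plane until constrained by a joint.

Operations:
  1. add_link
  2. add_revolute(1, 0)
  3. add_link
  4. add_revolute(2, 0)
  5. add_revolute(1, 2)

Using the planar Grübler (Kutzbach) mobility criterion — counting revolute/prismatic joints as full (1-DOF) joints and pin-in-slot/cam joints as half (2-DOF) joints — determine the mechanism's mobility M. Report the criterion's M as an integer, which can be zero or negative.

ground; <1,0,0>
#1 <2,0,0>
R:1↔0 J1 <2,1,0>
#2 <3,1,0>
R:2↔0 J1 <3,2,0>
R:1↔2 J1 <3,3,0>
3×2 − 2×3 − 1×0 = 0

M = 0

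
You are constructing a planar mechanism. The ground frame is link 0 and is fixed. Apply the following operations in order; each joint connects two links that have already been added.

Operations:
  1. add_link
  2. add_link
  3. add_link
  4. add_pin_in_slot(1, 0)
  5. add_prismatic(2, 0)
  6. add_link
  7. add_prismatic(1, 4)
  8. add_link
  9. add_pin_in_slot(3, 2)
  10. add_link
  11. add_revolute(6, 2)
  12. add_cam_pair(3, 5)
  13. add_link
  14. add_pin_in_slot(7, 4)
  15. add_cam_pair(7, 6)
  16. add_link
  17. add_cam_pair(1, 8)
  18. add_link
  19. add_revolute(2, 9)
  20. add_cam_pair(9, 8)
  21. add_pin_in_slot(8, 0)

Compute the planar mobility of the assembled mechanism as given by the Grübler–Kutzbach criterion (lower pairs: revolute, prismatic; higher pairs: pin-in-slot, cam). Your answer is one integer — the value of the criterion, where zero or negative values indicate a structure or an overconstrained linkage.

[1;0;0] (link 0 is ground)
L+ [2;0;0]
L+ [3;0;0]
L+ [4;0;0]
PS(1,0)∈J2 [4;0;1]
P(2,0)∈J1 [4;1;1]
L+ [5;1;1]
P(1,4)∈J1 [5;2;1]
L+ [6;2;1]
PS(3,2)∈J2 [6;2;2]
L+ [7;2;2]
R(6,2)∈J1 [7;3;2]
C(3,5)∈J2 [7;3;3]
L+ [8;3;3]
PS(7,4)∈J2 [8;3;4]
C(7,6)∈J2 [8;3;5]
L+ [9;3;5]
C(1,8)∈J2 [9;3;6]
L+ [10;3;6]
R(2,9)∈J1 [10;4;6]
C(9,8)∈J2 [10;4;7]
PS(8,0)∈J2 [10;4;8]
mobility = 27 − 8 − 8 = 11

M = 11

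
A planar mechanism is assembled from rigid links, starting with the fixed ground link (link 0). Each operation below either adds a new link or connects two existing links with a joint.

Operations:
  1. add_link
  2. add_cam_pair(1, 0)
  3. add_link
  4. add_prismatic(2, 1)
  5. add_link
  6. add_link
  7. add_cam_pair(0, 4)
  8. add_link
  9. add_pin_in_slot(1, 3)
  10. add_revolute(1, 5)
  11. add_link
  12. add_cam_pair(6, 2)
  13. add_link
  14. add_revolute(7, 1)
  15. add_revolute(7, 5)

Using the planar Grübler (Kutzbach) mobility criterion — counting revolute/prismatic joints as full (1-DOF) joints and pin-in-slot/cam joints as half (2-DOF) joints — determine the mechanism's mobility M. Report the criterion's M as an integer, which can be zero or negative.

M = 9

ground; <1,0,0>
#1 <2,0,0>
C:1↔0 J2 <2,0,1>
#2 <3,0,1>
P:2↔1 J1 <3,1,1>
#3 <4,1,1>
#4 <5,1,1>
C:0↔4 J2 <5,1,2>
#5 <6,1,2>
PS:1↔3 J2 <6,1,3>
R:1↔5 J1 <6,2,3>
#6 <7,2,3>
C:6↔2 J2 <7,2,4>
#7 <8,2,4>
R:7↔1 J1 <8,3,4>
R:7↔5 J1 <8,4,4>
3×7 − 2×4 − 1×4 = 9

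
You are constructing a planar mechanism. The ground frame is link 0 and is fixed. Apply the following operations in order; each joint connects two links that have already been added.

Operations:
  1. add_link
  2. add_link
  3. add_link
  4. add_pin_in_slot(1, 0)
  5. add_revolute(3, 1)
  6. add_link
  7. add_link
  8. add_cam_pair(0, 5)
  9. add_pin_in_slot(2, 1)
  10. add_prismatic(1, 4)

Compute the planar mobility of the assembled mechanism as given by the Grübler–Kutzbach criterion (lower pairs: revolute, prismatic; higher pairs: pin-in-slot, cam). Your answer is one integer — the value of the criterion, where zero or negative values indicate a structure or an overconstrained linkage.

L=1 J1=0 J2=0
add link → L=2 J1=0 J2=0
add link → L=3 J1=0 J2=0
add link → L=4 J1=0 J2=0
PS@1,0 dof=2 J2 → L=4 J1=0 J2=1
R@3,1 dof=1 J1 → L=4 J1=1 J2=1
add link → L=5 J1=1 J2=1
add link → L=6 J1=1 J2=1
C@0,5 dof=2 J2 → L=6 J1=1 J2=2
PS@2,1 dof=2 J2 → L=6 J1=1 J2=3
P@1,4 dof=1 J1 → L=6 J1=2 J2=3
M=3(L−1)−2J1−J2=3·5−2·2−3=8

M = 8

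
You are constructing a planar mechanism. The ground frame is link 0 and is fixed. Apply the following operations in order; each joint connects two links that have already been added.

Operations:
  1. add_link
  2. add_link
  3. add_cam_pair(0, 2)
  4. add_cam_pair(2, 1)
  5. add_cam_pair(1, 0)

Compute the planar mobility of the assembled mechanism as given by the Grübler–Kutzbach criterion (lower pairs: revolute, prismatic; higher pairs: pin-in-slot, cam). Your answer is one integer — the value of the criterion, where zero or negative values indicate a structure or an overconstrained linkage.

L=1 J1=0 J2=0
add link → L=2 J1=0 J2=0
add link → L=3 J1=0 J2=0
C@0,2 dof=2 J2 → L=3 J1=0 J2=1
C@2,1 dof=2 J2 → L=3 J1=0 J2=2
C@1,0 dof=2 J2 → L=3 J1=0 J2=3
M=3(L−1)−2J1−J2=3·2−2·0−3=3

M = 3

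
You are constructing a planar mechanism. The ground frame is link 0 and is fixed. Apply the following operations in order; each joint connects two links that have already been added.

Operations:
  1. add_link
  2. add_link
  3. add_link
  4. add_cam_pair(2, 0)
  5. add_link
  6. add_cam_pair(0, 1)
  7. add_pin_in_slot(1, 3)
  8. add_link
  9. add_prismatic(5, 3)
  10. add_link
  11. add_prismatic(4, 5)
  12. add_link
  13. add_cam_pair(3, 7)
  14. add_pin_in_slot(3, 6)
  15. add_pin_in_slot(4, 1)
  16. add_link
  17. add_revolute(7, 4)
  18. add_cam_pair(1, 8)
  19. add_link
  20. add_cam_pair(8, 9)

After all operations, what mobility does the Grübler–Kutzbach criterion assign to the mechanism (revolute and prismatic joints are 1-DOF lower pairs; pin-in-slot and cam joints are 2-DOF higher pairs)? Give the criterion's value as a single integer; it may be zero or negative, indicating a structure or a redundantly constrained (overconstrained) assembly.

M = 13

ground; <1,0,0>
#1 <2,0,0>
#2 <3,0,0>
#3 <4,0,0>
C:2↔0 J2 <4,0,1>
#4 <5,0,1>
C:0↔1 J2 <5,0,2>
PS:1↔3 J2 <5,0,3>
#5 <6,0,3>
P:5↔3 J1 <6,1,3>
#6 <7,1,3>
P:4↔5 J1 <7,2,3>
#7 <8,2,3>
C:3↔7 J2 <8,2,4>
PS:3↔6 J2 <8,2,5>
PS:4↔1 J2 <8,2,6>
#8 <9,2,6>
R:7↔4 J1 <9,3,6>
C:1↔8 J2 <9,3,7>
#9 <10,3,7>
C:8↔9 J2 <10,3,8>
3×9 − 2×3 − 1×8 = 13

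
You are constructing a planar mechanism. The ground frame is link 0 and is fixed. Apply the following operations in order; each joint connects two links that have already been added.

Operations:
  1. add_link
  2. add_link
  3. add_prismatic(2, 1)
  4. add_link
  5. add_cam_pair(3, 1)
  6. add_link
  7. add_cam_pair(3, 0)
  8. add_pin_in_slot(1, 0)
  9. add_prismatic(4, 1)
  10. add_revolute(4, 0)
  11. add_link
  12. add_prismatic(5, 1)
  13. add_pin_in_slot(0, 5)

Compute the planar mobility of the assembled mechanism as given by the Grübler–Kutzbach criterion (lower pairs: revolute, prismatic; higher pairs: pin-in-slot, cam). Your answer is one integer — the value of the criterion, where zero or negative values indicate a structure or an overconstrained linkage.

ground; <1,0,0>
#1 <2,0,0>
#2 <3,0,0>
P:2↔1 J1 <3,1,0>
#3 <4,1,0>
C:3↔1 J2 <4,1,1>
#4 <5,1,1>
C:3↔0 J2 <5,1,2>
PS:1↔0 J2 <5,1,3>
P:4↔1 J1 <5,2,3>
R:4↔0 J1 <5,3,3>
#5 <6,3,3>
P:5↔1 J1 <6,4,3>
PS:0↔5 J2 <6,4,4>
3×5 − 2×4 − 1×4 = 3

M = 3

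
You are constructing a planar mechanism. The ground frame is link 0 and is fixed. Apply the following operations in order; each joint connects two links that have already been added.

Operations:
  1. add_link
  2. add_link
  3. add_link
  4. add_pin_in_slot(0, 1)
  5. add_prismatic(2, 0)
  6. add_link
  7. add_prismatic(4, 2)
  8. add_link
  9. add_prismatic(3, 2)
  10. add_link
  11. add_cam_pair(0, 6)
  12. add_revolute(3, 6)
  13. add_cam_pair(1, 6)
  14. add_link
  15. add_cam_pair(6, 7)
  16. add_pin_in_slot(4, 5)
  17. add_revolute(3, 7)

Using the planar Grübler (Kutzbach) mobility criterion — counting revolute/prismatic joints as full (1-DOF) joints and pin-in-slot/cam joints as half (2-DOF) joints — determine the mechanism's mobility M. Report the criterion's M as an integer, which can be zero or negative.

[1;0;0] (link 0 is ground)
L+ [2;0;0]
L+ [3;0;0]
L+ [4;0;0]
PS(0,1)∈J2 [4;0;1]
P(2,0)∈J1 [4;1;1]
L+ [5;1;1]
P(4,2)∈J1 [5;2;1]
L+ [6;2;1]
P(3,2)∈J1 [6;3;1]
L+ [7;3;1]
C(0,6)∈J2 [7;3;2]
R(3,6)∈J1 [7;4;2]
C(1,6)∈J2 [7;4;3]
L+ [8;4;3]
C(6,7)∈J2 [8;4;4]
PS(4,5)∈J2 [8;4;5]
R(3,7)∈J1 [8;5;5]
mobility = 21 − 10 − 5 = 6

M = 6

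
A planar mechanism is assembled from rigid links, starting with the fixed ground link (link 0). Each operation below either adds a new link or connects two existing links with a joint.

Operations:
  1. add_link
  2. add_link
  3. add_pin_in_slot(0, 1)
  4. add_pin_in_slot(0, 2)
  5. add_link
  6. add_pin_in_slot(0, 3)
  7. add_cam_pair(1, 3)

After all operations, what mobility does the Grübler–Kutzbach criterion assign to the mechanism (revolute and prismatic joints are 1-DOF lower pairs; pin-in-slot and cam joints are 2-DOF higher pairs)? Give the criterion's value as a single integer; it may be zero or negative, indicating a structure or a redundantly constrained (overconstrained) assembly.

ground; <1,0,0>
#1 <2,0,0>
#2 <3,0,0>
PS:0↔1 J2 <3,0,1>
PS:0↔2 J2 <3,0,2>
#3 <4,0,2>
PS:0↔3 J2 <4,0,3>
C:1↔3 J2 <4,0,4>
3×3 − 2×0 − 1×4 = 5

M = 5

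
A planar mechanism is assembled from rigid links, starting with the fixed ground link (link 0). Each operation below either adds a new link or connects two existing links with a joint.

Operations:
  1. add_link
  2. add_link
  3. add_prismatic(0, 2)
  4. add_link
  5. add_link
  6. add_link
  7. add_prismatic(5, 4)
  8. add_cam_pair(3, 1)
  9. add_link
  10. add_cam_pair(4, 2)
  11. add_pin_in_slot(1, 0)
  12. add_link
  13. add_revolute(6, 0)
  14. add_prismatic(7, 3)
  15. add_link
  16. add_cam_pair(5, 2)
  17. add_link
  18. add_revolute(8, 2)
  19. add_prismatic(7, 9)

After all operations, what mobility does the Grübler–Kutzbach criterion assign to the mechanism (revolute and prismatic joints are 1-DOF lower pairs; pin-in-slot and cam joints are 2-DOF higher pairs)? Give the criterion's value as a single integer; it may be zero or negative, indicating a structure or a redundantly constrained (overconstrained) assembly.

(L,J1,J2)=(1,0,0); link0 fixed
link1: (2,0,0)
link2: (3,0,0)
P 0-2 [J1]: (3,1,0)
link3: (4,1,0)
link4: (5,1,0)
link5: (6,1,0)
P 5-4 [J1]: (6,2,0)
C 3-1 [J2]: (6,2,1)
link6: (7,2,1)
C 4-2 [J2]: (7,2,2)
PS 1-0 [J2]: (7,2,3)
link7: (8,2,3)
R 6-0 [J1]: (8,3,3)
P 7-3 [J1]: (8,4,3)
link8: (9,4,3)
C 5-2 [J2]: (9,4,4)
link9: (10,4,4)
R 8-2 [J1]: (10,5,4)
P 7-9 [J1]: (10,6,4)
Grübler: 3·9 − 2·6 − 4 = 11

M = 11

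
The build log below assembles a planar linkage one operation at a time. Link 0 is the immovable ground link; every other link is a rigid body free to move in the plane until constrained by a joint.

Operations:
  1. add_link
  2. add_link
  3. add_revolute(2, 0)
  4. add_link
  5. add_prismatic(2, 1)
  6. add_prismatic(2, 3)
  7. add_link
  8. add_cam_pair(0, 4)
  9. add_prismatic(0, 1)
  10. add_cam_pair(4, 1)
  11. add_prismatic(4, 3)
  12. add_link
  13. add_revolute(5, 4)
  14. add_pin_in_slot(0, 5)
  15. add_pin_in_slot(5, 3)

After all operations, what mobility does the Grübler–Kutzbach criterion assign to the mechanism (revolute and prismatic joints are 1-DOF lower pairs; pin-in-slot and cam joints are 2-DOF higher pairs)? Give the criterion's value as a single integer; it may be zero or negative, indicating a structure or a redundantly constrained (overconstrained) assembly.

(L,J1,J2)=(1,0,0); link0 fixed
link1: (2,0,0)
link2: (3,0,0)
R 2-0 [J1]: (3,1,0)
link3: (4,1,0)
P 2-1 [J1]: (4,2,0)
P 2-3 [J1]: (4,3,0)
link4: (5,3,0)
C 0-4 [J2]: (5,3,1)
P 0-1 [J1]: (5,4,1)
C 4-1 [J2]: (5,4,2)
P 4-3 [J1]: (5,5,2)
link5: (6,5,2)
R 5-4 [J1]: (6,6,2)
PS 0-5 [J2]: (6,6,3)
PS 5-3 [J2]: (6,6,4)
Grübler: 3·5 − 2·6 − 4 = -1

M = -1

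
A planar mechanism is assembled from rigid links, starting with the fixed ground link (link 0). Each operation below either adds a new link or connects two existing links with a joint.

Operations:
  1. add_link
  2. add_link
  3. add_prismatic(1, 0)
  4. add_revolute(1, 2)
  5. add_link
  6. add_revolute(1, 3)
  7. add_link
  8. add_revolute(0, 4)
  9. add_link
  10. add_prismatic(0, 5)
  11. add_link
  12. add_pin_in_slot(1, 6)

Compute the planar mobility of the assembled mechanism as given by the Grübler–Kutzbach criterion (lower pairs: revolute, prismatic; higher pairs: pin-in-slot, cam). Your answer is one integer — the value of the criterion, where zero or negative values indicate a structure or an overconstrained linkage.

link 0 = ground. State L|J1|J2 = 1|0|0
+link1  2|0|0
+link2  3|0|0
P(1,0) f=1→J1  3|1|0
R(1,2) f=1→J1  3|2|0
+link3  4|2|0
R(1,3) f=1→J1  4|3|0
+link4  5|3|0
R(0,4) f=1→J1  5|4|0
+link5  6|4|0
P(0,5) f=1→J1  6|5|0
+link6  7|5|0
PS(1,6) f=2→J2  7|5|1
M = 3(7−1)−2·5−1 = 18−10−1 = 7

M = 7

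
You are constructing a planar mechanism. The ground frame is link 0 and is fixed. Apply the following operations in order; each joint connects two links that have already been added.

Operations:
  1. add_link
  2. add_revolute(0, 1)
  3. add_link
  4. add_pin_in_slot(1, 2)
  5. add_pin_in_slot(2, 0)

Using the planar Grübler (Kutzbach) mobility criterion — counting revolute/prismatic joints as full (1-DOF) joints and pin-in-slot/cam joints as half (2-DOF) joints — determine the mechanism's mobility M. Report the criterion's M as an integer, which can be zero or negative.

ground; <1,0,0>
#1 <2,0,0>
R:0↔1 J1 <2,1,0>
#2 <3,1,0>
PS:1↔2 J2 <3,1,1>
PS:2↔0 J2 <3,1,2>
3×2 − 2×1 − 1×2 = 2

M = 2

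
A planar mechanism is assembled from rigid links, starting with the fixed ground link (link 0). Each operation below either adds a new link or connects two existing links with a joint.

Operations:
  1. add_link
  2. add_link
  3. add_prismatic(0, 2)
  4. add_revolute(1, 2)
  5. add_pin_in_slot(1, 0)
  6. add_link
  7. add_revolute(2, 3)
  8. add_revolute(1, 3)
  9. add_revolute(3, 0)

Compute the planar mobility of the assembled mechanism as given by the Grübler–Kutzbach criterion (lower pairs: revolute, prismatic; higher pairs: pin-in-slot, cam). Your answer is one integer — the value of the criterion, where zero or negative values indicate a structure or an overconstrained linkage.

M = -2

L=1 J1=0 J2=0
add link → L=2 J1=0 J2=0
add link → L=3 J1=0 J2=0
P@0,2 dof=1 J1 → L=3 J1=1 J2=0
R@1,2 dof=1 J1 → L=3 J1=2 J2=0
PS@1,0 dof=2 J2 → L=3 J1=2 J2=1
add link → L=4 J1=2 J2=1
R@2,3 dof=1 J1 → L=4 J1=3 J2=1
R@1,3 dof=1 J1 → L=4 J1=4 J2=1
R@3,0 dof=1 J1 → L=4 J1=5 J2=1
M=3(L−1)−2J1−J2=3·3−2·5−1=-2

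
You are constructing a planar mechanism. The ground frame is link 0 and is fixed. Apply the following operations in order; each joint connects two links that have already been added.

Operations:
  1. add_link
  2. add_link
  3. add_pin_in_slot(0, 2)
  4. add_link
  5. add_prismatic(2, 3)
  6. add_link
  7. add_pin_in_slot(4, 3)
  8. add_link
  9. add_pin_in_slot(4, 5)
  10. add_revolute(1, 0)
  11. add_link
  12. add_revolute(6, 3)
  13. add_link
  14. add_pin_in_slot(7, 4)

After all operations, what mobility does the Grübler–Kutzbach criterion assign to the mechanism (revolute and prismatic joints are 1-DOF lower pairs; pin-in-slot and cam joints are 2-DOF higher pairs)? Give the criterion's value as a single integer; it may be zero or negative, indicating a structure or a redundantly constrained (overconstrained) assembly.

[1;0;0] (link 0 is ground)
L+ [2;0;0]
L+ [3;0;0]
PS(0,2)∈J2 [3;0;1]
L+ [4;0;1]
P(2,3)∈J1 [4;1;1]
L+ [5;1;1]
PS(4,3)∈J2 [5;1;2]
L+ [6;1;2]
PS(4,5)∈J2 [6;1;3]
R(1,0)∈J1 [6;2;3]
L+ [7;2;3]
R(6,3)∈J1 [7;3;3]
L+ [8;3;3]
PS(7,4)∈J2 [8;3;4]
mobility = 21 − 6 − 4 = 11

M = 11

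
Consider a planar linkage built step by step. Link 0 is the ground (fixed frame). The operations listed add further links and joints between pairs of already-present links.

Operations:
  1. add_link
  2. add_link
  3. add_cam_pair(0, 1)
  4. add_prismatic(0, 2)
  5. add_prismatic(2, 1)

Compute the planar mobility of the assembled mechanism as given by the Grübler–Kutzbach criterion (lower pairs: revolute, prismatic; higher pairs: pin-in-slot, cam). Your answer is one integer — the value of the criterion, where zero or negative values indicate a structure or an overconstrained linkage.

[1;0;0] (link 0 is ground)
L+ [2;0;0]
L+ [3;0;0]
C(0,1)∈J2 [3;0;1]
P(0,2)∈J1 [3;1;1]
P(2,1)∈J1 [3;2;1]
mobility = 6 − 4 − 1 = 1

M = 1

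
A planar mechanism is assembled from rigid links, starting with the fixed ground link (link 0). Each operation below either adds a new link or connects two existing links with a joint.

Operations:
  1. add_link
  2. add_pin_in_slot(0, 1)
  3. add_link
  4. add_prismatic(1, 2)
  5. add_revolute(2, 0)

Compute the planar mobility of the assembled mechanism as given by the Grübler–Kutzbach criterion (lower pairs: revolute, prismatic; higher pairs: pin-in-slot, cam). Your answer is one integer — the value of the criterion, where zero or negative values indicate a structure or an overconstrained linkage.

M = 1

link 0 = ground. State L|J1|J2 = 1|0|0
+link1  2|0|0
PS(0,1) f=2→J2  2|0|1
+link2  3|0|1
P(1,2) f=1→J1  3|1|1
R(2,0) f=1→J1  3|2|1
M = 3(3−1)−2·2−1 = 6−4−1 = 1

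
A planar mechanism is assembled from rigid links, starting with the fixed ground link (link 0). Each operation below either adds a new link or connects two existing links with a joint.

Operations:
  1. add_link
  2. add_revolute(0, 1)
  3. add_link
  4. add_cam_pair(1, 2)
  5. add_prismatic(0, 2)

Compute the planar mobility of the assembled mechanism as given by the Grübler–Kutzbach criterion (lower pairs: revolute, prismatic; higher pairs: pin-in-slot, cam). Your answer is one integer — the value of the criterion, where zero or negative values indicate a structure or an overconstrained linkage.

(L,J1,J2)=(1,0,0); link0 fixed
link1: (2,0,0)
R 0-1 [J1]: (2,1,0)
link2: (3,1,0)
C 1-2 [J2]: (3,1,1)
P 0-2 [J1]: (3,2,1)
Grübler: 3·2 − 2·2 − 1 = 1

M = 1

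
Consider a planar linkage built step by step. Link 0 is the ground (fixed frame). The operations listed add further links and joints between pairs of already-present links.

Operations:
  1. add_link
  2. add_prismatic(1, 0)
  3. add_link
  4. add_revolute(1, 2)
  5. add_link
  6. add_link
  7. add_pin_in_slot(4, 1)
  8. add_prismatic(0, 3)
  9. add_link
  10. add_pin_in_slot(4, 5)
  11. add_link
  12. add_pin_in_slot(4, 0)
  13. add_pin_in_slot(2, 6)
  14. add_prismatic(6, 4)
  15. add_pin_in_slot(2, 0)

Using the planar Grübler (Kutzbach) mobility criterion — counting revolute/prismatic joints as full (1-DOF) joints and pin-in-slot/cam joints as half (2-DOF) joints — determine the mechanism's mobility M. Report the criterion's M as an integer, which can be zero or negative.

ground; <1,0,0>
#1 <2,0,0>
P:1↔0 J1 <2,1,0>
#2 <3,1,0>
R:1↔2 J1 <3,2,0>
#3 <4,2,0>
#4 <5,2,0>
PS:4↔1 J2 <5,2,1>
P:0↔3 J1 <5,3,1>
#5 <6,3,1>
PS:4↔5 J2 <6,3,2>
#6 <7,3,2>
PS:4↔0 J2 <7,3,3>
PS:2↔6 J2 <7,3,4>
P:6↔4 J1 <7,4,4>
PS:2↔0 J2 <7,4,5>
3×6 − 2×4 − 1×5 = 5

M = 5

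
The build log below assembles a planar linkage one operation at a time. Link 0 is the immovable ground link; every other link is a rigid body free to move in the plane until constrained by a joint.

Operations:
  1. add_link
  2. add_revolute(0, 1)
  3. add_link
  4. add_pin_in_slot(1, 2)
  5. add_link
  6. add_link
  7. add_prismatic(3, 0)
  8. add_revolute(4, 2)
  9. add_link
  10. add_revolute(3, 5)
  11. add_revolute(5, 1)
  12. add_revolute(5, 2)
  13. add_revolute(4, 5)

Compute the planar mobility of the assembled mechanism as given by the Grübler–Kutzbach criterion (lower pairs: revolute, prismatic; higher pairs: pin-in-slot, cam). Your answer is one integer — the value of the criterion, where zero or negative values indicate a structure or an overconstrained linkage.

M = 0

[1;0;0] (link 0 is ground)
L+ [2;0;0]
R(0,1)∈J1 [2;1;0]
L+ [3;1;0]
PS(1,2)∈J2 [3;1;1]
L+ [4;1;1]
L+ [5;1;1]
P(3,0)∈J1 [5;2;1]
R(4,2)∈J1 [5;3;1]
L+ [6;3;1]
R(3,5)∈J1 [6;4;1]
R(5,1)∈J1 [6;5;1]
R(5,2)∈J1 [6;6;1]
R(4,5)∈J1 [6;7;1]
mobility = 15 − 14 − 1 = 0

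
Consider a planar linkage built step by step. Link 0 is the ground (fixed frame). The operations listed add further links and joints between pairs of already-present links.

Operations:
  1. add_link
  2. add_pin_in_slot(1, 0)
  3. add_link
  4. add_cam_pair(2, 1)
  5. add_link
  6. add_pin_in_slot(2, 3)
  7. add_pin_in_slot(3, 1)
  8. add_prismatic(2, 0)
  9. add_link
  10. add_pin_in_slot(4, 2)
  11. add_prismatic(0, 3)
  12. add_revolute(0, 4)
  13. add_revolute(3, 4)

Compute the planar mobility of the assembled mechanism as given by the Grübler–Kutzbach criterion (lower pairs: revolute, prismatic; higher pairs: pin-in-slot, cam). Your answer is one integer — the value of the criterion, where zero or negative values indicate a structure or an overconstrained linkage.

M = -1

(L,J1,J2)=(1,0,0); link0 fixed
link1: (2,0,0)
PS 1-0 [J2]: (2,0,1)
link2: (3,0,1)
C 2-1 [J2]: (3,0,2)
link3: (4,0,2)
PS 2-3 [J2]: (4,0,3)
PS 3-1 [J2]: (4,0,4)
P 2-0 [J1]: (4,1,4)
link4: (5,1,4)
PS 4-2 [J2]: (5,1,5)
P 0-3 [J1]: (5,2,5)
R 0-4 [J1]: (5,3,5)
R 3-4 [J1]: (5,4,5)
Grübler: 3·4 − 2·4 − 5 = -1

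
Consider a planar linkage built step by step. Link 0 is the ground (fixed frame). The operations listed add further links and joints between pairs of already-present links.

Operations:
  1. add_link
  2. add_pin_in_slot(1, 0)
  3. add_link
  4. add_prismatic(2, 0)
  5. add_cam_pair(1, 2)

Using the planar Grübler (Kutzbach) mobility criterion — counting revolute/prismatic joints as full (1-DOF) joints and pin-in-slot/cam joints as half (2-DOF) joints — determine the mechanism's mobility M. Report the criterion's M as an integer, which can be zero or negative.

[1;0;0] (link 0 is ground)
L+ [2;0;0]
PS(1,0)∈J2 [2;0;1]
L+ [3;0;1]
P(2,0)∈J1 [3;1;1]
C(1,2)∈J2 [3;1;2]
mobility = 6 − 2 − 2 = 2

M = 2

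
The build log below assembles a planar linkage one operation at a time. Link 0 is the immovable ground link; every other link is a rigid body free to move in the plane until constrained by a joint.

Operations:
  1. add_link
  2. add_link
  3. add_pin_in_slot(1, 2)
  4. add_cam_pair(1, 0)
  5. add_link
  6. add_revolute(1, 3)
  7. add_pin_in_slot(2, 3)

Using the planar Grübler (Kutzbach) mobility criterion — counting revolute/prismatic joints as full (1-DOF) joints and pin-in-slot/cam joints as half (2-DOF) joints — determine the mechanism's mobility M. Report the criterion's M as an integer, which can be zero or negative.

M = 4

link 0 = ground. State L|J1|J2 = 1|0|0
+link1  2|0|0
+link2  3|0|0
PS(1,2) f=2→J2  3|0|1
C(1,0) f=2→J2  3|0|2
+link3  4|0|2
R(1,3) f=1→J1  4|1|2
PS(2,3) f=2→J2  4|1|3
M = 3(4−1)−2·1−3 = 9−2−3 = 4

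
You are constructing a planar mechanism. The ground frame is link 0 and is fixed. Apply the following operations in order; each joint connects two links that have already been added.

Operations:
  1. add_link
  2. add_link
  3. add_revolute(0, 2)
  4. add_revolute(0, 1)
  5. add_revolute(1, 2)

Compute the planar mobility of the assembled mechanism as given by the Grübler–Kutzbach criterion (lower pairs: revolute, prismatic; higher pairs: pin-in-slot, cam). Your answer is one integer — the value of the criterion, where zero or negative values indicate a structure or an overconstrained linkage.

M = 0

ground; <1,0,0>
#1 <2,0,0>
#2 <3,0,0>
R:0↔2 J1 <3,1,0>
R:0↔1 J1 <3,2,0>
R:1↔2 J1 <3,3,0>
3×2 − 2×3 − 1×0 = 0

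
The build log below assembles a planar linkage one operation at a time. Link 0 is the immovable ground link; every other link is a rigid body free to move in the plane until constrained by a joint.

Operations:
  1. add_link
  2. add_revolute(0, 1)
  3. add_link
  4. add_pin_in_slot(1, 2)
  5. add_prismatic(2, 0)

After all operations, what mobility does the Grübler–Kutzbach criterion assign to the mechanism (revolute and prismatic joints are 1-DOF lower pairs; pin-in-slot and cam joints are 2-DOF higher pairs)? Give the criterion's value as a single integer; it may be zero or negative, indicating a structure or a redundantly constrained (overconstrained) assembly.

M = 1

link 0 = ground. State L|J1|J2 = 1|0|0
+link1  2|0|0
R(0,1) f=1→J1  2|1|0
+link2  3|1|0
PS(1,2) f=2→J2  3|1|1
P(2,0) f=1→J1  3|2|1
M = 3(3−1)−2·2−1 = 6−4−1 = 1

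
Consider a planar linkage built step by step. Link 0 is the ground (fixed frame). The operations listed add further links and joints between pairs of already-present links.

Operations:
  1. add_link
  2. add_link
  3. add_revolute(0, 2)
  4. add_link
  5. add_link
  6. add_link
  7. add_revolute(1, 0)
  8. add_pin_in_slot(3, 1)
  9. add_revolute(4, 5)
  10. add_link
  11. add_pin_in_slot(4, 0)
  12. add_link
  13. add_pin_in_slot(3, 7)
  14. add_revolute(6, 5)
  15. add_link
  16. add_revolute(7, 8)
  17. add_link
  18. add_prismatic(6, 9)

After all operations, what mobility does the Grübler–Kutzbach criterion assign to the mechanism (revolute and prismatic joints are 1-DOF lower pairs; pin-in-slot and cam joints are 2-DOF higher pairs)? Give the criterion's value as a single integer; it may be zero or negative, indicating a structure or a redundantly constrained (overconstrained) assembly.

ground; <1,0,0>
#1 <2,0,0>
#2 <3,0,0>
R:0↔2 J1 <3,1,0>
#3 <4,1,0>
#4 <5,1,0>
#5 <6,1,0>
R:1↔0 J1 <6,2,0>
PS:3↔1 J2 <6,2,1>
R:4↔5 J1 <6,3,1>
#6 <7,3,1>
PS:4↔0 J2 <7,3,2>
#7 <8,3,2>
PS:3↔7 J2 <8,3,3>
R:6↔5 J1 <8,4,3>
#8 <9,4,3>
R:7↔8 J1 <9,5,3>
#9 <10,5,3>
P:6↔9 J1 <10,6,3>
3×9 − 2×6 − 1×3 = 12

M = 12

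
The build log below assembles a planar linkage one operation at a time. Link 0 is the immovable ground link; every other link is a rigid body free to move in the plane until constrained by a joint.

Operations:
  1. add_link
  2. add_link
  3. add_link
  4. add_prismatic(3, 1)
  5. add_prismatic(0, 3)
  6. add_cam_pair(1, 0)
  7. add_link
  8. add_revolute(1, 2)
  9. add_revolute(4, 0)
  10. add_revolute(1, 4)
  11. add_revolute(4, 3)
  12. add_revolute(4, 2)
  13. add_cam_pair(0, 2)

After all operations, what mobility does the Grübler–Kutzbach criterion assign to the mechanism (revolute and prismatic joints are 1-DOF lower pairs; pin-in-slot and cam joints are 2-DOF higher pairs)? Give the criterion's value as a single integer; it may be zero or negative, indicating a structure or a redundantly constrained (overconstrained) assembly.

M = -4

(L,J1,J2)=(1,0,0); link0 fixed
link1: (2,0,0)
link2: (3,0,0)
link3: (4,0,0)
P 3-1 [J1]: (4,1,0)
P 0-3 [J1]: (4,2,0)
C 1-0 [J2]: (4,2,1)
link4: (5,2,1)
R 1-2 [J1]: (5,3,1)
R 4-0 [J1]: (5,4,1)
R 1-4 [J1]: (5,5,1)
R 4-3 [J1]: (5,6,1)
R 4-2 [J1]: (5,7,1)
C 0-2 [J2]: (5,7,2)
Grübler: 3·4 − 2·7 − 2 = -4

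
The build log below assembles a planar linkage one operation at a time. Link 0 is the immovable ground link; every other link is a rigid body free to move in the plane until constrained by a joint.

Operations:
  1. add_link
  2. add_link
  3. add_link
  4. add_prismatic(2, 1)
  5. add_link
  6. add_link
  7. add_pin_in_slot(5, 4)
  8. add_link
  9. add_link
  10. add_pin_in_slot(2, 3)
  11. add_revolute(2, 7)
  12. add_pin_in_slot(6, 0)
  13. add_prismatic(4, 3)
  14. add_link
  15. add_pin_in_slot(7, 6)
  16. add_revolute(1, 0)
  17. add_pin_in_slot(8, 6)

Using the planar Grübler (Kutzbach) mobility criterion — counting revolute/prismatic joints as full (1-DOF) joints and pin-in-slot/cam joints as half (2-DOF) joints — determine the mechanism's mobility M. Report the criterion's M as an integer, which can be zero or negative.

M = 11

link 0 = ground. State L|J1|J2 = 1|0|0
+link1  2|0|0
+link2  3|0|0
+link3  4|0|0
P(2,1) f=1→J1  4|1|0
+link4  5|1|0
+link5  6|1|0
PS(5,4) f=2→J2  6|1|1
+link6  7|1|1
+link7  8|1|1
PS(2,3) f=2→J2  8|1|2
R(2,7) f=1→J1  8|2|2
PS(6,0) f=2→J2  8|2|3
P(4,3) f=1→J1  8|3|3
+link8  9|3|3
PS(7,6) f=2→J2  9|3|4
R(1,0) f=1→J1  9|4|4
PS(8,6) f=2→J2  9|4|5
M = 3(9−1)−2·4−5 = 24−8−5 = 11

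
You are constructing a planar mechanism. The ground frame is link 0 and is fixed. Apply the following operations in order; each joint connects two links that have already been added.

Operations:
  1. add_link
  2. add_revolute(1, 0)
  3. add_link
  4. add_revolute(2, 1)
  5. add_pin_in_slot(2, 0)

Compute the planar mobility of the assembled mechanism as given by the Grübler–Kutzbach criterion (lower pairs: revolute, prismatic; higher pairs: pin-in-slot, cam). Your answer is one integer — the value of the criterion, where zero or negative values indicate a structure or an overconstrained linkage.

link 0 = ground. State L|J1|J2 = 1|0|0
+link1  2|0|0
R(1,0) f=1→J1  2|1|0
+link2  3|1|0
R(2,1) f=1→J1  3|2|0
PS(2,0) f=2→J2  3|2|1
M = 3(3−1)−2·2−1 = 6−4−1 = 1

M = 1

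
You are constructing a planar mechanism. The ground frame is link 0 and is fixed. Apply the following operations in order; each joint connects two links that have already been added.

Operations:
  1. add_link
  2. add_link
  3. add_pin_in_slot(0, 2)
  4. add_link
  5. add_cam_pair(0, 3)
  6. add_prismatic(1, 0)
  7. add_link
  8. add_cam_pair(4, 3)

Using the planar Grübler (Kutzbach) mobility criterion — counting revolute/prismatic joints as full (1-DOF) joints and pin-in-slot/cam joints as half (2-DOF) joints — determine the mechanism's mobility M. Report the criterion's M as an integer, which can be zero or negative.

M = 7

link 0 = ground. State L|J1|J2 = 1|0|0
+link1  2|0|0
+link2  3|0|0
PS(0,2) f=2→J2  3|0|1
+link3  4|0|1
C(0,3) f=2→J2  4|0|2
P(1,0) f=1→J1  4|1|2
+link4  5|1|2
C(4,3) f=2→J2  5|1|3
M = 3(5−1)−2·1−3 = 12−2−3 = 7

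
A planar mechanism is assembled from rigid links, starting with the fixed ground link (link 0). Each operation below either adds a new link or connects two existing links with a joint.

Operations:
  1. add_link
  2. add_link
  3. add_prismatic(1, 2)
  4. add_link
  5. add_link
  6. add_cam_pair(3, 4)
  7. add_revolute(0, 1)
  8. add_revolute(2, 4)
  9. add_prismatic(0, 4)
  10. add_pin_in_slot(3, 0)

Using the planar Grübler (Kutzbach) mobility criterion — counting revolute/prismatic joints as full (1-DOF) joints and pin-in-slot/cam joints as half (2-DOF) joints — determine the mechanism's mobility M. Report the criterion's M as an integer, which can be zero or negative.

M = 2

(L,J1,J2)=(1,0,0); link0 fixed
link1: (2,0,0)
link2: (3,0,0)
P 1-2 [J1]: (3,1,0)
link3: (4,1,0)
link4: (5,1,0)
C 3-4 [J2]: (5,1,1)
R 0-1 [J1]: (5,2,1)
R 2-4 [J1]: (5,3,1)
P 0-4 [J1]: (5,4,1)
PS 3-0 [J2]: (5,4,2)
Grübler: 3·4 − 2·4 − 2 = 2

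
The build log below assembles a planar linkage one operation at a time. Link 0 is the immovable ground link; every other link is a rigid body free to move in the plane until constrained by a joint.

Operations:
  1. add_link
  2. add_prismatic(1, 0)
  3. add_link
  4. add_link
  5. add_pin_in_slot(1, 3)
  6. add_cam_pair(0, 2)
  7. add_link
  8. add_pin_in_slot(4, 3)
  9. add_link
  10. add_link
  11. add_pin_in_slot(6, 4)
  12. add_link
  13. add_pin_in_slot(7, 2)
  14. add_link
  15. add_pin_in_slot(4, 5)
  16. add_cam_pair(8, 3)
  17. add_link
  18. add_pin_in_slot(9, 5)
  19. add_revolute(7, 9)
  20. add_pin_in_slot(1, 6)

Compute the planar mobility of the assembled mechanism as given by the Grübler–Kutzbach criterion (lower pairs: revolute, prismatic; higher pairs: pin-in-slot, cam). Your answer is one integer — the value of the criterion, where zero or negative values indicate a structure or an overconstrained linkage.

M = 14

[1;0;0] (link 0 is ground)
L+ [2;0;0]
P(1,0)∈J1 [2;1;0]
L+ [3;1;0]
L+ [4;1;0]
PS(1,3)∈J2 [4;1;1]
C(0,2)∈J2 [4;1;2]
L+ [5;1;2]
PS(4,3)∈J2 [5;1;3]
L+ [6;1;3]
L+ [7;1;3]
PS(6,4)∈J2 [7;1;4]
L+ [8;1;4]
PS(7,2)∈J2 [8;1;5]
L+ [9;1;5]
PS(4,5)∈J2 [9;1;6]
C(8,3)∈J2 [9;1;7]
L+ [10;1;7]
PS(9,5)∈J2 [10;1;8]
R(7,9)∈J1 [10;2;8]
PS(1,6)∈J2 [10;2;9]
mobility = 27 − 4 − 9 = 14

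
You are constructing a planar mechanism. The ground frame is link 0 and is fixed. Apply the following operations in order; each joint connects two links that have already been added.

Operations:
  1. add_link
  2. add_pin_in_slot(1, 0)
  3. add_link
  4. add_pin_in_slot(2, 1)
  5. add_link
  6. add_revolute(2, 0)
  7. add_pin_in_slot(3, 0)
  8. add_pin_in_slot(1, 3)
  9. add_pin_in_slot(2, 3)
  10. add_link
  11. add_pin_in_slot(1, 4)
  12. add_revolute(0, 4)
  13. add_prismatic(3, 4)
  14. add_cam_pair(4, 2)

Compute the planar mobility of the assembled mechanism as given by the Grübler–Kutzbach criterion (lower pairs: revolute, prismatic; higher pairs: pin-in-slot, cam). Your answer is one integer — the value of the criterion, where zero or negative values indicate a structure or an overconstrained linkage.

(L,J1,J2)=(1,0,0); link0 fixed
link1: (2,0,0)
PS 1-0 [J2]: (2,0,1)
link2: (3,0,1)
PS 2-1 [J2]: (3,0,2)
link3: (4,0,2)
R 2-0 [J1]: (4,1,2)
PS 3-0 [J2]: (4,1,3)
PS 1-3 [J2]: (4,1,4)
PS 2-3 [J2]: (4,1,5)
link4: (5,1,5)
PS 1-4 [J2]: (5,1,6)
R 0-4 [J1]: (5,2,6)
P 3-4 [J1]: (5,3,6)
C 4-2 [J2]: (5,3,7)
Grübler: 3·4 − 2·3 − 7 = -1

M = -1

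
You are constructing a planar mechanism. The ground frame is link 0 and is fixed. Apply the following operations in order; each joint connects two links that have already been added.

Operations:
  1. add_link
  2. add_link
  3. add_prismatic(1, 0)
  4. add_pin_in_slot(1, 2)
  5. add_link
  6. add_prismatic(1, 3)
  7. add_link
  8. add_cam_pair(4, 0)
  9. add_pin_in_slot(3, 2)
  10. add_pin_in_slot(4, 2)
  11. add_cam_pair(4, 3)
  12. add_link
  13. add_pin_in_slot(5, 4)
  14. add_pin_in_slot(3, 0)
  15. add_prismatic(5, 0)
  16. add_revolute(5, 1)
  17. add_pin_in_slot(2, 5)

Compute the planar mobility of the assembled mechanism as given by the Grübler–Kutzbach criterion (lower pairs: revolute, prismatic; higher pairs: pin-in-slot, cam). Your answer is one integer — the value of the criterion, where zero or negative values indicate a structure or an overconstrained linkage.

M = -1

link 0 = ground. State L|J1|J2 = 1|0|0
+link1  2|0|0
+link2  3|0|0
P(1,0) f=1→J1  3|1|0
PS(1,2) f=2→J2  3|1|1
+link3  4|1|1
P(1,3) f=1→J1  4|2|1
+link4  5|2|1
C(4,0) f=2→J2  5|2|2
PS(3,2) f=2→J2  5|2|3
PS(4,2) f=2→J2  5|2|4
C(4,3) f=2→J2  5|2|5
+link5  6|2|5
PS(5,4) f=2→J2  6|2|6
PS(3,0) f=2→J2  6|2|7
P(5,0) f=1→J1  6|3|7
R(5,1) f=1→J1  6|4|7
PS(2,5) f=2→J2  6|4|8
M = 3(6−1)−2·4−8 = 15−8−8 = -1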